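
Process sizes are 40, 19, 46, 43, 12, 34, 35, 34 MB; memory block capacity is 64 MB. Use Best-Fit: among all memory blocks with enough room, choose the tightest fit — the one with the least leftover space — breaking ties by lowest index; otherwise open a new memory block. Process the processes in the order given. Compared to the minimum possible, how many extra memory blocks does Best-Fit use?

0

Best-Fit: [40,19] [46,12] [43] [34] [35] [34] → 6 memory blocks.
6 processes exceed 32 MB (half the capacity), and no two of those can share a memory block, so at least 6 memory blocks are needed.
So 6 is already optimal.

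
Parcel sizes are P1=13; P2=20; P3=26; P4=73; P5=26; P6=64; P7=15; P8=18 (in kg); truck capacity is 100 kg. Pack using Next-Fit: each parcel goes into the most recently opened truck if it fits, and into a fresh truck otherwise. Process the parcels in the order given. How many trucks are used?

3

P1 (13 kg) → truck 1 (remaining 87 kg)
P2 (20 kg) → truck 1 (remaining 67 kg)
P3 (26 kg) → truck 1 (remaining 41 kg)
P4 (73 kg) → truck 2 (remaining 27 kg)
P5 (26 kg) → truck 2 (remaining 1 kg)
P6 (64 kg) → truck 3 (remaining 36 kg)
P7 (15 kg) → truck 3 (remaining 21 kg)
P8 (18 kg) → truck 3 (remaining 3 kg)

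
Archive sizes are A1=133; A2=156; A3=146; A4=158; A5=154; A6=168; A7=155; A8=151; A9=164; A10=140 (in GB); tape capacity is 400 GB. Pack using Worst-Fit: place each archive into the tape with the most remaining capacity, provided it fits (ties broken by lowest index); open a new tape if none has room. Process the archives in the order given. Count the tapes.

A1 (133 GB) → tape 1 (remaining 267 GB)
A2 (156 GB) → tape 1 (remaining 111 GB)
A3 (146 GB) → tape 2 (remaining 254 GB)
A4 (158 GB) → tape 2 (remaining 96 GB)
A5 (154 GB) → tape 3 (remaining 246 GB)
A6 (168 GB) → tape 3 (remaining 78 GB)
A7 (155 GB) → tape 4 (remaining 245 GB)
A8 (151 GB) → tape 4 (remaining 94 GB)
A9 (164 GB) → tape 5 (remaining 236 GB)
A10 (140 GB) → tape 5 (remaining 96 GB)
Final tapes: [133,156] [146,158] [154,168] [155,151] [164,140].

5 tapes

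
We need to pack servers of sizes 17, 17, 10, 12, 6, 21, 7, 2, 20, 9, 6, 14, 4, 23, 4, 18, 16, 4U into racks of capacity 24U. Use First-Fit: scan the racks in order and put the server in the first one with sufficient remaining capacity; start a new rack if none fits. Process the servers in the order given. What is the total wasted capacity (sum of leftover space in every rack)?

30

Put 17U in rack 1; 7U remain.
Put 17U in rack 2; 7U remain.
Put 10U in rack 3; 14U remain.
Put 12U in rack 3; 2U remain.
Put 6U in rack 1; 1U remain.
Put 21U in rack 4; 3U remain.
Put 7U in rack 2; 0U remain.
Put 2U in rack 3; 0U remain.
Put 20U in rack 5; 4U remain.
Put 9U in rack 6; 15U remain.
Put 6U in rack 6; 9U remain.
Put 14U in rack 7; 10U remain.
Put 4U in rack 5; 0U remain.
Put 23U in rack 8; 1U remain.
Put 4U in rack 6; 5U remain.
Put 18U in rack 9; 6U remain.
Put 16U in rack 10; 8U remain.
Put 4U in rack 6; 1U remain.
10 racks × 24U = 240U; used 210U; unused 30U.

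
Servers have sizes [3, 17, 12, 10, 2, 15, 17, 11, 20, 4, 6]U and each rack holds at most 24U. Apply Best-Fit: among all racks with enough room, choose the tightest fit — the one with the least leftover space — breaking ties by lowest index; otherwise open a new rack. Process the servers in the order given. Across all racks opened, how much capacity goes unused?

27

Put 3U in rack 1; 21U remain.
Put 17U in rack 1; 4U remain.
Put 12U in rack 2; 12U remain.
Put 10U in rack 2; 2U remain.
Put 2U in rack 2; 0U remain.
Put 15U in rack 3; 9U remain.
Put 17U in rack 4; 7U remain.
Put 11U in rack 5; 13U remain.
Put 20U in rack 6; 4U remain.
Put 4U in rack 1; 0U remain.
Put 6U in rack 4; 1U remain.
6 racks × 24U = 144U; used 117U; unused 27U.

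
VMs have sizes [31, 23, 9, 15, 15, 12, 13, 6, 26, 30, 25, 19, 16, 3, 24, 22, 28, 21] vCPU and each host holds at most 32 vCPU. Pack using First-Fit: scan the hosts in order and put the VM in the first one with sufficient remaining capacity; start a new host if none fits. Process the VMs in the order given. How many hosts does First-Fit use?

host 1: place 31 vCPU, 1 vCPU left
host 2: place 23 vCPU, 9 vCPU left
host 2: place 9 vCPU, 0 vCPU left
host 3: place 15 vCPU, 17 vCPU left
host 3: place 15 vCPU, 2 vCPU left
host 4: place 12 vCPU, 20 vCPU left
host 4: place 13 vCPU, 7 vCPU left
host 4: place 6 vCPU, 1 vCPU left
host 5: place 26 vCPU, 6 vCPU left
host 6: place 30 vCPU, 2 vCPU left
host 7: place 25 vCPU, 7 vCPU left
host 8: place 19 vCPU, 13 vCPU left
host 9: place 16 vCPU, 16 vCPU left
host 5: place 3 vCPU, 3 vCPU left
host 10: place 24 vCPU, 8 vCPU left
host 11: place 22 vCPU, 10 vCPU left
host 12: place 28 vCPU, 4 vCPU left
host 13: place 21 vCPU, 11 vCPU left

13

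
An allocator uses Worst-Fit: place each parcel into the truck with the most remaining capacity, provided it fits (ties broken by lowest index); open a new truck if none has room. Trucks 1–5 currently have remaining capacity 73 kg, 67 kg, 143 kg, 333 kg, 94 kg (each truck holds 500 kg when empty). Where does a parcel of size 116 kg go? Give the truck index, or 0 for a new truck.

Trucks with room: truck 3 (143 kg), truck 4 (333 kg).
Most room is truck 4 with 333 kg free.

4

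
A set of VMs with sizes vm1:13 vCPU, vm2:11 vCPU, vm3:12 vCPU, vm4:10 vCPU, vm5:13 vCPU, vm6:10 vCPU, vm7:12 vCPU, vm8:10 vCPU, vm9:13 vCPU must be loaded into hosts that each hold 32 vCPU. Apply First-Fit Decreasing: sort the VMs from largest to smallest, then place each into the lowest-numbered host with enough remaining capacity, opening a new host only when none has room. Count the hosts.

4

Sorted descending: 13, 13, 13, 12, 12, 11, 10, 10, 10.
13 vCPU → host 1 (remaining 19 vCPU)
13 vCPU → host 1 (remaining 6 vCPU)
13 vCPU → host 2 (remaining 19 vCPU)
12 vCPU → host 2 (remaining 7 vCPU)
12 vCPU → host 3 (remaining 20 vCPU)
11 vCPU → host 3 (remaining 9 vCPU)
10 vCPU → host 4 (remaining 22 vCPU)
10 vCPU → host 4 (remaining 12 vCPU)
10 vCPU → host 4 (remaining 2 vCPU)
Final hosts: [13,13] [13,12] [12,11] [10,10,10].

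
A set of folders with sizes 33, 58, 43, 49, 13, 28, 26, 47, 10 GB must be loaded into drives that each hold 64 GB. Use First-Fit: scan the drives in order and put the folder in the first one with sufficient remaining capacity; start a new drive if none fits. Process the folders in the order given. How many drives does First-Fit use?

drive 1: place 33 GB, 31 GB left
drive 2: place 58 GB, 6 GB left
drive 3: place 43 GB, 21 GB left
drive 4: place 49 GB, 15 GB left
drive 1: place 13 GB, 18 GB left
drive 5: place 28 GB, 36 GB left
drive 5: place 26 GB, 10 GB left
drive 6: place 47 GB, 17 GB left
drive 1: place 10 GB, 8 GB left

6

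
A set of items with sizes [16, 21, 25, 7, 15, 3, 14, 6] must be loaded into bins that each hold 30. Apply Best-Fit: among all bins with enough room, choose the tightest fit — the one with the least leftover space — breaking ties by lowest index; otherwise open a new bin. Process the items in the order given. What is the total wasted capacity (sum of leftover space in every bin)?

Put 16 in bin 1; 14 remain.
Put 21 in bin 2; 9 remain.
Put 25 in bin 3; 5 remain.
Put 7 in bin 2; 2 remain.
Put 15 in bin 4; 15 remain.
Put 3 in bin 3; 2 remain.
Put 14 in bin 1; 0 remain.
Put 6 in bin 4; 9 remain.
4 bins × 30 = 120; used 107; unused 13.

13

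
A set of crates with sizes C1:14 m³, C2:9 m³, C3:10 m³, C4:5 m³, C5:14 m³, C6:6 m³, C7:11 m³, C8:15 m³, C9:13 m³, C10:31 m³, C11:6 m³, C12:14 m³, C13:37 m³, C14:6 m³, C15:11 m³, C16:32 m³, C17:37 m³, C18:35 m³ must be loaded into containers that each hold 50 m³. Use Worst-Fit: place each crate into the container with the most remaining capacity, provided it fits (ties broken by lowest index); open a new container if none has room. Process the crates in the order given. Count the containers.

C1 (14 m³) → container 1 (remaining 36 m³)
C2 (9 m³) → container 1 (remaining 27 m³)
C3 (10 m³) → container 1 (remaining 17 m³)
C4 (5 m³) → container 1 (remaining 12 m³)
C5 (14 m³) → container 2 (remaining 36 m³)
C6 (6 m³) → container 2 (remaining 30 m³)
C7 (11 m³) → container 2 (remaining 19 m³)
C8 (15 m³) → container 2 (remaining 4 m³)
C9 (13 m³) → container 3 (remaining 37 m³)
C10 (31 m³) → container 3 (remaining 6 m³)
C11 (6 m³) → container 1 (remaining 6 m³)
C12 (14 m³) → container 4 (remaining 36 m³)
C13 (37 m³) → container 5 (remaining 13 m³)
C14 (6 m³) → container 4 (remaining 30 m³)
C15 (11 m³) → container 4 (remaining 19 m³)
C16 (32 m³) → container 6 (remaining 18 m³)
C17 (37 m³) → container 7 (remaining 13 m³)
C18 (35 m³) → container 8 (remaining 15 m³)
Final containers: [14,9,10,5,6] [14,6,11,15] [13,31] [14,6,11] [37] [32] [37] [35].

8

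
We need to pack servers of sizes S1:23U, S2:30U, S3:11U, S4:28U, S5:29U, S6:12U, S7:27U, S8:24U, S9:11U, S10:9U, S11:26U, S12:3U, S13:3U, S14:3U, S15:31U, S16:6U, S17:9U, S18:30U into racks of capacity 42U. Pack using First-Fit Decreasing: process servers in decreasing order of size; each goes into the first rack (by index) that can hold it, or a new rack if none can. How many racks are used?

Sorted descending: 31, 30, 30, 29, 28, 27, 26, 24, 23, 12, 11, 11, 9, 9, 6, 3, 3, 3.
31U → rack 1 (remaining 11U)
30U → rack 2 (remaining 12U)
30U → rack 3 (remaining 12U)
29U → rack 4 (remaining 13U)
28U → rack 5 (remaining 14U)
27U → rack 6 (remaining 15U)
26U → rack 7 (remaining 16U)
24U → rack 8 (remaining 18U)
23U → rack 9 (remaining 19U)
12U → rack 2 (remaining 0U)
11U → rack 1 (remaining 0U)
11U → rack 3 (remaining 1U)
9U → rack 4 (remaining 4U)
9U → rack 5 (remaining 5U)
6U → rack 6 (remaining 9U)
3U → rack 4 (remaining 1U)
3U → rack 5 (remaining 2U)
3U → rack 6 (remaining 6U)
Final racks: [31,11] [30,12] [30,11] [29,9,3] [28,9,3] [27,6,3] [26] [24] [23].

9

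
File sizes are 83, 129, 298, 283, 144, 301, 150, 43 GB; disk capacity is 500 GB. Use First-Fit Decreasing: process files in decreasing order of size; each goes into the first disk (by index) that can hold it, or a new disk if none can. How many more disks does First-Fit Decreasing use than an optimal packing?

0

First-Fit Decreasing: [301,150,43] [298,144] [283,129,83] → 3 disks.
Total size 1431 GB; any packing needs at least ⌈1431/500⌉ = 3 disks.
So 3 is already optimal.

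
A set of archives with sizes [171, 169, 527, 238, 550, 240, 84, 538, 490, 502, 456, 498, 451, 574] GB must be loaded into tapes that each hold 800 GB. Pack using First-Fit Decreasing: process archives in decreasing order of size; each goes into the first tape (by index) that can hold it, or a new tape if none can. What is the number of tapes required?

Sorted descending: 574, 550, 538, 527, 502, 498, 490, 456, 451, 240, 238, 171, 169, 84.
Put 574 GB in tape 1; 226 GB remain.
Put 550 GB in tape 2; 250 GB remain.
Put 538 GB in tape 3; 262 GB remain.
Put 527 GB in tape 4; 273 GB remain.
Put 502 GB in tape 5; 298 GB remain.
Put 498 GB in tape 6; 302 GB remain.
Put 490 GB in tape 7; 310 GB remain.
Put 456 GB in tape 8; 344 GB remain.
Put 451 GB in tape 9; 349 GB remain.
Put 240 GB in tape 2; 10 GB remain.
Put 238 GB in tape 3; 24 GB remain.
Put 171 GB in tape 1; 55 GB remain.
Put 169 GB in tape 4; 104 GB remain.
Put 84 GB in tape 4; 20 GB remain.

9 tapes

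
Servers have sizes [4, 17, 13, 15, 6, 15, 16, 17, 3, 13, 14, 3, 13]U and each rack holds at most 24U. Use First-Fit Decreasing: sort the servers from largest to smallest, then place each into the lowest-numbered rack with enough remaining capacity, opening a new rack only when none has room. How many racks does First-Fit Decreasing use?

Sorted descending: 17, 17, 16, 15, 15, 14, 13, 13, 13, 6, 4, 3, 3.
Put 17U in rack 1; 7U remain.
Put 17U in rack 2; 7U remain.
Put 16U in rack 3; 8U remain.
Put 15U in rack 4; 9U remain.
Put 15U in rack 5; 9U remain.
Put 14U in rack 6; 10U remain.
Put 13U in rack 7; 11U remain.
Put 13U in rack 8; 11U remain.
Put 13U in rack 9; 11U remain.
Put 6U in rack 1; 1U remain.
Put 4U in rack 2; 3U remain.
Put 3U in rack 2; 0U remain.
Put 3U in rack 3; 5U remain.

9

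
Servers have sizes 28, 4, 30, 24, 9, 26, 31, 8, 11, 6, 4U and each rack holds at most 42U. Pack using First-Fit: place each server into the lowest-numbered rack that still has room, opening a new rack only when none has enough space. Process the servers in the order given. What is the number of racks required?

Put 28U in rack 1; 14U remain.
Put 4U in rack 1; 10U remain.
Put 30U in rack 2; 12U remain.
Put 24U in rack 3; 18U remain.
Put 9U in rack 1; 1U remain.
Put 26U in rack 4; 16U remain.
Put 31U in rack 5; 11U remain.
Put 8U in rack 2; 4U remain.
Put 11U in rack 3; 7U remain.
Put 6U in rack 3; 1U remain.
Put 4U in rack 2; 0U remain.

5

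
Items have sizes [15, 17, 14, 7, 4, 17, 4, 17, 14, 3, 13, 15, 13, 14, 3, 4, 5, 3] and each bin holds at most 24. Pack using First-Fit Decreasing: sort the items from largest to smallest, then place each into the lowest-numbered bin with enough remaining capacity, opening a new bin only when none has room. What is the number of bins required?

10 bins

Sorted descending: 17, 17, 17, 15, 15, 14, 14, 14, 13, 13, 7, 5, 4, 4, 4, 3, 3, 3.
Put 17 in bin 1; 7 remain.
Put 17 in bin 2; 7 remain.
Put 17 in bin 3; 7 remain.
Put 15 in bin 4; 9 remain.
Put 15 in bin 5; 9 remain.
Put 14 in bin 6; 10 remain.
Put 14 in bin 7; 10 remain.
Put 14 in bin 8; 10 remain.
Put 13 in bin 9; 11 remain.
Put 13 in bin 10; 11 remain.
Put 7 in bin 1; 0 remain.
Put 5 in bin 2; 2 remain.
Put 4 in bin 3; 3 remain.
Put 4 in bin 4; 5 remain.
Put 4 in bin 4; 1 remain.
Put 3 in bin 3; 0 remain.
Put 3 in bin 5; 6 remain.
Put 3 in bin 5; 3 remain.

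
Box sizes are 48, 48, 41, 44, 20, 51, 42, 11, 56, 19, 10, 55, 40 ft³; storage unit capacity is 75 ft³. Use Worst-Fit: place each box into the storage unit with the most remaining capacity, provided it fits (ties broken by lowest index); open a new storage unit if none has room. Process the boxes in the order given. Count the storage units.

48 ft³ → storage unit 1 (remaining 27 ft³)
48 ft³ → storage unit 2 (remaining 27 ft³)
41 ft³ → storage unit 3 (remaining 34 ft³)
44 ft³ → storage unit 4 (remaining 31 ft³)
20 ft³ → storage unit 3 (remaining 14 ft³)
51 ft³ → storage unit 5 (remaining 24 ft³)
42 ft³ → storage unit 6 (remaining 33 ft³)
11 ft³ → storage unit 6 (remaining 22 ft³)
56 ft³ → storage unit 7 (remaining 19 ft³)
19 ft³ → storage unit 4 (remaining 12 ft³)
10 ft³ → storage unit 1 (remaining 17 ft³)
55 ft³ → storage unit 8 (remaining 20 ft³)
40 ft³ → storage unit 9 (remaining 35 ft³)
Final storage units: [48,10] [48] [41,20] [44,19] [51] [42,11] [56] [55] [40].

9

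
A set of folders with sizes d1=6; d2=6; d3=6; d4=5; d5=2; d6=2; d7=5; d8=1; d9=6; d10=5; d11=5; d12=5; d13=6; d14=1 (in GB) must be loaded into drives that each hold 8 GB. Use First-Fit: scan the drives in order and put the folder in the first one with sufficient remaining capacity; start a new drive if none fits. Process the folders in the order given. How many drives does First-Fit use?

10

d1 (6 GB) → drive 1 (remaining 2 GB)
d2 (6 GB) → drive 2 (remaining 2 GB)
d3 (6 GB) → drive 3 (remaining 2 GB)
d4 (5 GB) → drive 4 (remaining 3 GB)
d5 (2 GB) → drive 1 (remaining 0 GB)
d6 (2 GB) → drive 2 (remaining 0 GB)
d7 (5 GB) → drive 5 (remaining 3 GB)
d8 (1 GB) → drive 3 (remaining 1 GB)
d9 (6 GB) → drive 6 (remaining 2 GB)
d10 (5 GB) → drive 7 (remaining 3 GB)
d11 (5 GB) → drive 8 (remaining 3 GB)
d12 (5 GB) → drive 9 (remaining 3 GB)
d13 (6 GB) → drive 10 (remaining 2 GB)
d14 (1 GB) → drive 3 (remaining 0 GB)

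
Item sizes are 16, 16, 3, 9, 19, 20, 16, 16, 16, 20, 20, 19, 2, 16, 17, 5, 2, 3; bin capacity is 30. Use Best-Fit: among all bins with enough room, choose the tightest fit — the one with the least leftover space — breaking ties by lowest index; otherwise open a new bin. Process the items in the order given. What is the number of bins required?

12

16 → bin 1 (remaining 14)
16 → bin 2 (remaining 14)
3 → bin 1 (remaining 11)
9 → bin 1 (remaining 2)
19 → bin 3 (remaining 11)
20 → bin 4 (remaining 10)
16 → bin 5 (remaining 14)
16 → bin 6 (remaining 14)
16 → bin 7 (remaining 14)
20 → bin 8 (remaining 10)
20 → bin 9 (remaining 10)
19 → bin 10 (remaining 11)
2 → bin 1 (remaining 0)
16 → bin 11 (remaining 14)
17 → bin 12 (remaining 13)
5 → bin 4 (remaining 5)
2 → bin 4 (remaining 3)
3 → bin 4 (remaining 0)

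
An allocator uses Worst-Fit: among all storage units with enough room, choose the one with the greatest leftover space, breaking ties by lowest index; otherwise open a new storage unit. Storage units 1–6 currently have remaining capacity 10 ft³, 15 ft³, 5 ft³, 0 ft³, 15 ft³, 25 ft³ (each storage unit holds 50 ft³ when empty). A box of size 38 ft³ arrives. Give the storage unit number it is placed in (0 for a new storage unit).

No storage unit has ≥ 38 ft³ free, so a new storage unit is opened.

0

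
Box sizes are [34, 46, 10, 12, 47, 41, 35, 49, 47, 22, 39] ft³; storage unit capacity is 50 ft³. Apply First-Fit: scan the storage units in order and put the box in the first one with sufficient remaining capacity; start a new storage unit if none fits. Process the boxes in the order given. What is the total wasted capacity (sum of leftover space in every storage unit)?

68

storage unit 1: place 34 ft³, 16 ft³ left
storage unit 2: place 46 ft³, 4 ft³ left
storage unit 1: place 10 ft³, 6 ft³ left
storage unit 3: place 12 ft³, 38 ft³ left
storage unit 4: place 47 ft³, 3 ft³ left
storage unit 5: place 41 ft³, 9 ft³ left
storage unit 3: place 35 ft³, 3 ft³ left
storage unit 6: place 49 ft³, 1 ft³ left
storage unit 7: place 47 ft³, 3 ft³ left
storage unit 8: place 22 ft³, 28 ft³ left
storage unit 9: place 39 ft³, 11 ft³ left
9 storage units × 50 ft³ = 450 ft³; used 382 ft³; unused 68 ft³.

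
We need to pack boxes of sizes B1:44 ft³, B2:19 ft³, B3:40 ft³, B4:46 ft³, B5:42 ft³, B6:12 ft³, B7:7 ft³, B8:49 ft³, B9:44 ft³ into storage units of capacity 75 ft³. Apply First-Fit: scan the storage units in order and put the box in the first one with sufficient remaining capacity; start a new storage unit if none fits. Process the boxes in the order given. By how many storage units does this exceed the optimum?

First-Fit: [44,19,12] [40,7] [46] [42] [49] [44] → 6 storage units.
6 boxes exceed 37.5 ft³ (half the capacity), and no two of those can share a storage unit, so at least 6 storage units are needed.
So 6 is already optimal.

0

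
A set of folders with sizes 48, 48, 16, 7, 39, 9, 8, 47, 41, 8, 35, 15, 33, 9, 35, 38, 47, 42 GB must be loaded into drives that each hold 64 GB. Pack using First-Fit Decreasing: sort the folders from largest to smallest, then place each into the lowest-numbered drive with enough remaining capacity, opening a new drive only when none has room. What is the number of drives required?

Sorted descending: 48, 48, 47, 47, 42, 41, 39, 38, 35, 35, 33, 16, 15, 9, 9, 8, 8, 7.
48 GB → drive 1 (remaining 16 GB)
48 GB → drive 2 (remaining 16 GB)
47 GB → drive 3 (remaining 17 GB)
47 GB → drive 4 (remaining 17 GB)
42 GB → drive 5 (remaining 22 GB)
41 GB → drive 6 (remaining 23 GB)
39 GB → drive 7 (remaining 25 GB)
38 GB → drive 8 (remaining 26 GB)
35 GB → drive 9 (remaining 29 GB)
35 GB → drive 10 (remaining 29 GB)
33 GB → drive 11 (remaining 31 GB)
16 GB → drive 1 (remaining 0 GB)
15 GB → drive 2 (remaining 1 GB)
9 GB → drive 3 (remaining 8 GB)
9 GB → drive 4 (remaining 8 GB)
8 GB → drive 3 (remaining 0 GB)
8 GB → drive 4 (remaining 0 GB)
7 GB → drive 5 (remaining 15 GB)
Final drives: [48,16] [48,15] [47,9,8] [47,9,8] [42,7] [41] [39] [38] [35] [35] [33].

11 drives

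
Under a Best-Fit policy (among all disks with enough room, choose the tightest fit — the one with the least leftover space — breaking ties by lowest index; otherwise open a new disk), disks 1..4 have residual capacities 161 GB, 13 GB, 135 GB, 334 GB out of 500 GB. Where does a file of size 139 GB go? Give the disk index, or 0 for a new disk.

1

Disks with room: disk 1 (161 GB), disk 4 (334 GB).
Tightest fit is disk 1 with 161 GB free.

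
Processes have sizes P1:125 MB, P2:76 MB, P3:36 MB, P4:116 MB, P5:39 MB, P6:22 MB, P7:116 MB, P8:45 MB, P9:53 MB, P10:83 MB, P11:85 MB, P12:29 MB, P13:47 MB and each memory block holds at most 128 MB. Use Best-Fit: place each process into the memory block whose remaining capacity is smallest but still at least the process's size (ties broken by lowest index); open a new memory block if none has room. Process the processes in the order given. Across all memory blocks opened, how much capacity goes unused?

152

P1 (125 MB) → memory block 1 (remaining 3 MB)
P2 (76 MB) → memory block 2 (remaining 52 MB)
P3 (36 MB) → memory block 2 (remaining 16 MB)
P4 (116 MB) → memory block 3 (remaining 12 MB)
P5 (39 MB) → memory block 4 (remaining 89 MB)
P6 (22 MB) → memory block 4 (remaining 67 MB)
P7 (116 MB) → memory block 5 (remaining 12 MB)
P8 (45 MB) → memory block 4 (remaining 22 MB)
P9 (53 MB) → memory block 6 (remaining 75 MB)
P10 (83 MB) → memory block 7 (remaining 45 MB)
P11 (85 MB) → memory block 8 (remaining 43 MB)
P12 (29 MB) → memory block 8 (remaining 14 MB)
P13 (47 MB) → memory block 6 (remaining 28 MB)
8 memory blocks × 128 MB = 1024 MB; used 872 MB; unused 152 MB.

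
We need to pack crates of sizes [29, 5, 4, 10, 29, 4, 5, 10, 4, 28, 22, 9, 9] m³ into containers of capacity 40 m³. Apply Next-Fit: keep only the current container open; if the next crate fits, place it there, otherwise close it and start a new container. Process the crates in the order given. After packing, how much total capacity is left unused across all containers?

container 1: place 29 m³, 11 m³ left
container 1: place 5 m³, 6 m³ left
container 1: place 4 m³, 2 m³ left
container 2: place 10 m³, 30 m³ left
container 2: place 29 m³, 1 m³ left
container 3: place 4 m³, 36 m³ left
container 3: place 5 m³, 31 m³ left
container 3: place 10 m³, 21 m³ left
container 3: place 4 m³, 17 m³ left
container 4: place 28 m³, 12 m³ left
container 5: place 22 m³, 18 m³ left
container 5: place 9 m³, 9 m³ left
container 5: place 9 m³, 0 m³ left
5 containers × 40 m³ = 200 m³; used 168 m³; unused 32 m³.

32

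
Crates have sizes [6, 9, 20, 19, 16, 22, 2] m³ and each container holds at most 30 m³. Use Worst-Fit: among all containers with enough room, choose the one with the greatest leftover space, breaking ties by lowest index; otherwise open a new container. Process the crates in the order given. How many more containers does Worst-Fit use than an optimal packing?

Worst-Fit: [6,9,2] [20] [19] [16] [22] → 5 containers.
Total size 94 m³; any packing needs at least ⌈94/30⌉ = 4 containers.
An optimal packing achieves that bound: [22,6,2] [20,9] [19] [16] → 4 containers.
Excess: 5 − 4 = 1.

1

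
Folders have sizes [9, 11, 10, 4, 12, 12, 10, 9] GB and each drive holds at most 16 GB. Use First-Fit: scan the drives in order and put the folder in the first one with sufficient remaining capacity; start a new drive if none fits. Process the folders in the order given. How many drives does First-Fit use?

7

Put 9 GB in drive 1; 7 GB remain.
Put 11 GB in drive 2; 5 GB remain.
Put 10 GB in drive 3; 6 GB remain.
Put 4 GB in drive 1; 3 GB remain.
Put 12 GB in drive 4; 4 GB remain.
Put 12 GB in drive 5; 4 GB remain.
Put 10 GB in drive 6; 6 GB remain.
Put 9 GB in drive 7; 7 GB remain.
Final drives: [9,4] [11] [10] [12] [12] [10] [9].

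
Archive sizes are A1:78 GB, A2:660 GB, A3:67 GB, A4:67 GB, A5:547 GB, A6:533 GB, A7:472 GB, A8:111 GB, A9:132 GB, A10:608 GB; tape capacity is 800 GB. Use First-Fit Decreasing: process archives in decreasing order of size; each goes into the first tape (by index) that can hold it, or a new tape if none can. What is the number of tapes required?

Sorted descending: 660, 608, 547, 533, 472, 132, 111, 78, 67, 67.
Put 660 GB in tape 1; 140 GB remain.
Put 608 GB in tape 2; 192 GB remain.
Put 547 GB in tape 3; 253 GB remain.
Put 533 GB in tape 4; 267 GB remain.
Put 472 GB in tape 5; 328 GB remain.
Put 132 GB in tape 1; 8 GB remain.
Put 111 GB in tape 2; 81 GB remain.
Put 78 GB in tape 2; 3 GB remain.
Put 67 GB in tape 3; 186 GB remain.
Put 67 GB in tape 3; 119 GB remain.

5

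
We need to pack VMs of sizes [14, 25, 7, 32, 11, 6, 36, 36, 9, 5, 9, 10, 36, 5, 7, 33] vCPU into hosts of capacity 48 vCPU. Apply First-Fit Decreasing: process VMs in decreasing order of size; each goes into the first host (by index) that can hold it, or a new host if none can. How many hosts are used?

Sorted descending: 36, 36, 36, 33, 32, 25, 14, 11, 10, 9, 9, 7, 7, 6, 5, 5.
Put 36 vCPU in host 1; 12 vCPU remain.
Put 36 vCPU in host 2; 12 vCPU remain.
Put 36 vCPU in host 3; 12 vCPU remain.
Put 33 vCPU in host 4; 15 vCPU remain.
Put 32 vCPU in host 5; 16 vCPU remain.
Put 25 vCPU in host 6; 23 vCPU remain.
Put 14 vCPU in host 4; 1 vCPU remain.
Put 11 vCPU in host 1; 1 vCPU remain.
Put 10 vCPU in host 2; 2 vCPU remain.
Put 9 vCPU in host 3; 3 vCPU remain.
Put 9 vCPU in host 5; 7 vCPU remain.
Put 7 vCPU in host 5; 0 vCPU remain.
Put 7 vCPU in host 6; 16 vCPU remain.
Put 6 vCPU in host 6; 10 vCPU remain.
Put 5 vCPU in host 6; 5 vCPU remain.
Put 5 vCPU in host 6; 0 vCPU remain.
Final hosts: [36,11] [36,10] [36,9] [33,14] [32,9,7] [25,7,6,5,5].

6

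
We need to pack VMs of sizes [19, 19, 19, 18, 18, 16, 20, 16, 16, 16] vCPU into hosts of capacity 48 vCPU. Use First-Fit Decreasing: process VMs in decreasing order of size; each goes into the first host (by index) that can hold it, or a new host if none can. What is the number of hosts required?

Sorted descending: 20, 19, 19, 19, 18, 18, 16, 16, 16, 16.
Put 20 vCPU in host 1; 28 vCPU remain.
Put 19 vCPU in host 1; 9 vCPU remain.
Put 19 vCPU in host 2; 29 vCPU remain.
Put 19 vCPU in host 2; 10 vCPU remain.
Put 18 vCPU in host 3; 30 vCPU remain.
Put 18 vCPU in host 3; 12 vCPU remain.
Put 16 vCPU in host 4; 32 vCPU remain.
Put 16 vCPU in host 4; 16 vCPU remain.
Put 16 vCPU in host 4; 0 vCPU remain.
Put 16 vCPU in host 5; 32 vCPU remain.
Final hosts: [20,19] [19,19] [18,18] [16,16,16] [16].

5 hosts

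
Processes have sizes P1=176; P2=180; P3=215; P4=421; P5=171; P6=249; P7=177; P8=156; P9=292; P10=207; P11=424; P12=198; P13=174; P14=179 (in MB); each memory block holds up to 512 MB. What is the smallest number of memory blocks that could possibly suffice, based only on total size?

7

Total size = 176 + 180 + 215 + 421 + 171 + 249 + 177 + 156 + 292 + 207 + 424 + 198 + 174 + 179 = 3219 MB.
⌈3219 / 512⌉ = 7.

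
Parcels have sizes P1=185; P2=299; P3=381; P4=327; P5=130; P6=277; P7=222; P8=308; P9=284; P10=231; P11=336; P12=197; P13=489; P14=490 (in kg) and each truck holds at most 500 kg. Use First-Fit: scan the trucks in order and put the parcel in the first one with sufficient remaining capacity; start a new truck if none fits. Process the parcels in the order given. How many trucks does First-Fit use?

P1 (185 kg) → truck 1 (remaining 315 kg)
P2 (299 kg) → truck 1 (remaining 16 kg)
P3 (381 kg) → truck 2 (remaining 119 kg)
P4 (327 kg) → truck 3 (remaining 173 kg)
P5 (130 kg) → truck 3 (remaining 43 kg)
P6 (277 kg) → truck 4 (remaining 223 kg)
P7 (222 kg) → truck 4 (remaining 1 kg)
P8 (308 kg) → truck 5 (remaining 192 kg)
P9 (284 kg) → truck 6 (remaining 216 kg)
P10 (231 kg) → truck 7 (remaining 269 kg)
P11 (336 kg) → truck 8 (remaining 164 kg)
P12 (197 kg) → truck 6 (remaining 19 kg)
P13 (489 kg) → truck 9 (remaining 11 kg)
P14 (490 kg) → truck 10 (remaining 10 kg)
Final trucks: [185,299] [381] [327,130] [277,222] [308] [284,197] [231] [336] [489] [490].

10 trucks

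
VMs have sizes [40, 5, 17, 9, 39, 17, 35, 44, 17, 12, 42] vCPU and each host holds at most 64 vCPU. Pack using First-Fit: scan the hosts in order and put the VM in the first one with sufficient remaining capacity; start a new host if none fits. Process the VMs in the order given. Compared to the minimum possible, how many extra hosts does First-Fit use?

First-Fit: [40,5,17] [9,39,12] [17,35] [44,17] [42] → 5 hosts.
Total size 277 vCPU; any packing needs at least ⌈277/64⌉ = 5 hosts.
So 5 is already optimal.

0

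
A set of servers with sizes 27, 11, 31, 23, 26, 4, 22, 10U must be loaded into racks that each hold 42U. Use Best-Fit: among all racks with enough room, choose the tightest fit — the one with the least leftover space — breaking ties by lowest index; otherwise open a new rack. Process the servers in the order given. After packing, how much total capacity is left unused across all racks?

56

27U → rack 1 (remaining 15U)
11U → rack 1 (remaining 4U)
31U → rack 2 (remaining 11U)
23U → rack 3 (remaining 19U)
26U → rack 4 (remaining 16U)
4U → rack 1 (remaining 0U)
22U → rack 5 (remaining 20U)
10U → rack 2 (remaining 1U)
5 racks × 42U = 210U; used 154U; unused 56U.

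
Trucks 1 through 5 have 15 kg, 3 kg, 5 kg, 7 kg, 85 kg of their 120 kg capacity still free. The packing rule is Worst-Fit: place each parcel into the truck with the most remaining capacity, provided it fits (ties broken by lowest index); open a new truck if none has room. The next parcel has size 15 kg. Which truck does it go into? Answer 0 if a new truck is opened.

5

Trucks with room: truck 1 (15 kg), truck 5 (85 kg).
Most room is truck 5 with 85 kg free.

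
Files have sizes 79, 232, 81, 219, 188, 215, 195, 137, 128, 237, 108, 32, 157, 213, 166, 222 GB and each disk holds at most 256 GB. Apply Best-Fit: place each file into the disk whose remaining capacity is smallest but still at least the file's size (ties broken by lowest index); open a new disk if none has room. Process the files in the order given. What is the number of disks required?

Put 79 GB in disk 1; 177 GB remain.
Put 232 GB in disk 2; 24 GB remain.
Put 81 GB in disk 1; 96 GB remain.
Put 219 GB in disk 3; 37 GB remain.
Put 188 GB in disk 4; 68 GB remain.
Put 215 GB in disk 5; 41 GB remain.
Put 195 GB in disk 6; 61 GB remain.
Put 137 GB in disk 7; 119 GB remain.
Put 128 GB in disk 8; 128 GB remain.
Put 237 GB in disk 9; 19 GB remain.
Put 108 GB in disk 7; 11 GB remain.
Put 32 GB in disk 3; 5 GB remain.
Put 157 GB in disk 10; 99 GB remain.
Put 213 GB in disk 11; 43 GB remain.
Put 166 GB in disk 12; 90 GB remain.
Put 222 GB in disk 13; 34 GB remain.
Final disks: [79,81] [232] [219,32] [188] [215] [195] [137,108] [128] [237] [157] [213] [166] [222].

13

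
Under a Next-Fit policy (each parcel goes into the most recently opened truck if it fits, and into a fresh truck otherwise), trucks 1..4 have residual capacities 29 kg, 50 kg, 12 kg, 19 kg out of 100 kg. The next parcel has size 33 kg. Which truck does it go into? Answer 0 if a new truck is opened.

0

Next-Fit only looks at truck 4, which has 19 kg free.
33 kg does not fit, so a new truck is opened.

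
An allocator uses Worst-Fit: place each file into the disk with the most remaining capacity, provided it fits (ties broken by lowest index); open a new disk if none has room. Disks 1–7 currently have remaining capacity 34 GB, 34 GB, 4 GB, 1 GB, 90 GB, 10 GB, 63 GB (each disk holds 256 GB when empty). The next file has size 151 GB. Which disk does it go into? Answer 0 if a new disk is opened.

No disk has ≥ 151 GB free, so a new disk is opened.

0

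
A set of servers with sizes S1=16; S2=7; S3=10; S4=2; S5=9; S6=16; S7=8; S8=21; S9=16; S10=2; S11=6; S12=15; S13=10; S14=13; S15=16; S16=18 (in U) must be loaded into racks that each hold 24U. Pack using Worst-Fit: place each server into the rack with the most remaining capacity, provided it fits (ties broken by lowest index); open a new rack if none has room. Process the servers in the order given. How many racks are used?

rack 1: place S1 (16U), 8U left
rack 1: place S2 (7U), 1U left
rack 2: place S3 (10U), 14U left
rack 2: place S4 (2U), 12U left
rack 2: place S5 (9U), 3U left
rack 3: place S6 (16U), 8U left
rack 3: place S7 (8U), 0U left
rack 4: place S8 (21U), 3U left
rack 5: place S9 (16U), 8U left
rack 5: place S10 (2U), 6U left
rack 5: place S11 (6U), 0U left
rack 6: place S12 (15U), 9U left
rack 7: place S13 (10U), 14U left
rack 7: place S14 (13U), 1U left
rack 8: place S15 (16U), 8U left
rack 9: place S16 (18U), 6U left

9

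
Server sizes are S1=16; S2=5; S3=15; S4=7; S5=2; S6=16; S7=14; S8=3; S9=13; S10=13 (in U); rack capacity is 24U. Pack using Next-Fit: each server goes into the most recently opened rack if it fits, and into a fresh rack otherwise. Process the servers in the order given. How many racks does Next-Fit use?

rack 1: place S1 (16U), 8U left
rack 1: place S2 (5U), 3U left
rack 2: place S3 (15U), 9U left
rack 2: place S4 (7U), 2U left
rack 2: place S5 (2U), 0U left
rack 3: place S6 (16U), 8U left
rack 4: place S7 (14U), 10U left
rack 4: place S8 (3U), 7U left
rack 5: place S9 (13U), 11U left
rack 6: place S10 (13U), 11U left
Final racks: [16,5] [15,7,2] [16] [14,3] [13] [13].

6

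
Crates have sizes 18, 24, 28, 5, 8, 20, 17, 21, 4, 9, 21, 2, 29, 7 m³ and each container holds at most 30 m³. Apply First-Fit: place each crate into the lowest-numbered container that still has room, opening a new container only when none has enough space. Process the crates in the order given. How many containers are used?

container 1: place 18 m³, 12 m³ left
container 2: place 24 m³, 6 m³ left
container 3: place 28 m³, 2 m³ left
container 1: place 5 m³, 7 m³ left
container 4: place 8 m³, 22 m³ left
container 4: place 20 m³, 2 m³ left
container 5: place 17 m³, 13 m³ left
container 6: place 21 m³, 9 m³ left
container 1: place 4 m³, 3 m³ left
container 5: place 9 m³, 4 m³ left
container 7: place 21 m³, 9 m³ left
container 1: place 2 m³, 1 m³ left
container 8: place 29 m³, 1 m³ left
container 6: place 7 m³, 2 m³ left

8 containers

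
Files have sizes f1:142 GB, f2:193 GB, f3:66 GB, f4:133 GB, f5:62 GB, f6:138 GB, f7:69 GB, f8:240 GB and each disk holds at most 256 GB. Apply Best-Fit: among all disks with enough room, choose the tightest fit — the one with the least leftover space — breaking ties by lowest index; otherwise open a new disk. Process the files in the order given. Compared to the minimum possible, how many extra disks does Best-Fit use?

0

Best-Fit: [142,66] [193,62] [133] [138,69] [240] → 5 disks.
Total size 1043 GB; any packing needs at least ⌈1043/256⌉ = 5 disks.
So 5 is already optimal.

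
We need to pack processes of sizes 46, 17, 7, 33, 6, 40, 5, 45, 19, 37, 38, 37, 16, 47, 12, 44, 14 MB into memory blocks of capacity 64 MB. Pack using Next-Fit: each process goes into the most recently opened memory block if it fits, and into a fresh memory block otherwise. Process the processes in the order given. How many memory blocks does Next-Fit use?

memory block 1: place 46 MB, 18 MB left
memory block 1: place 17 MB, 1 MB left
memory block 2: place 7 MB, 57 MB left
memory block 2: place 33 MB, 24 MB left
memory block 2: place 6 MB, 18 MB left
memory block 3: place 40 MB, 24 MB left
memory block 3: place 5 MB, 19 MB left
memory block 4: place 45 MB, 19 MB left
memory block 4: place 19 MB, 0 MB left
memory block 5: place 37 MB, 27 MB left
memory block 6: place 38 MB, 26 MB left
memory block 7: place 37 MB, 27 MB left
memory block 7: place 16 MB, 11 MB left
memory block 8: place 47 MB, 17 MB left
memory block 8: place 12 MB, 5 MB left
memory block 9: place 44 MB, 20 MB left
memory block 9: place 14 MB, 6 MB left

9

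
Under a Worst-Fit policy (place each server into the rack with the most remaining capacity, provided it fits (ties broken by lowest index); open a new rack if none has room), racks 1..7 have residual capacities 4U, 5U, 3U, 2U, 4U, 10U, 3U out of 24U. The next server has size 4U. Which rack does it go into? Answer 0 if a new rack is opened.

Racks with room: rack 1 (4U), rack 2 (5U), rack 5 (4U), rack 6 (10U).
Most room is rack 6 with 10U free.

6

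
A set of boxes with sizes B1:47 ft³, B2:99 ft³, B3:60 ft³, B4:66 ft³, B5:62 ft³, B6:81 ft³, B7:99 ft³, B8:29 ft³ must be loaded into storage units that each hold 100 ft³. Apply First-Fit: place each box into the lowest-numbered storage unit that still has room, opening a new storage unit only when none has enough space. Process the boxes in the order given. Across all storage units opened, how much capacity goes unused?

157

B1 (47 ft³) → storage unit 1 (remaining 53 ft³)
B2 (99 ft³) → storage unit 2 (remaining 1 ft³)
B3 (60 ft³) → storage unit 3 (remaining 40 ft³)
B4 (66 ft³) → storage unit 4 (remaining 34 ft³)
B5 (62 ft³) → storage unit 5 (remaining 38 ft³)
B6 (81 ft³) → storage unit 6 (remaining 19 ft³)
B7 (99 ft³) → storage unit 7 (remaining 1 ft³)
B8 (29 ft³) → storage unit 1 (remaining 24 ft³)
7 storage units × 100 ft³ = 700 ft³; used 543 ft³; unused 157 ft³.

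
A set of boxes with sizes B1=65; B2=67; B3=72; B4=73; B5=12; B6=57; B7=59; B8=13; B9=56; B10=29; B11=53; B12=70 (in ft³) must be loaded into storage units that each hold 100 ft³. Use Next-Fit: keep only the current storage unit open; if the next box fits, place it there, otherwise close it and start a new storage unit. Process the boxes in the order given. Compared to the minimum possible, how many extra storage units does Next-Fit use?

Next-Fit: [65] [67] [72] [73,12] [57] [59,13] [56,29] [53] [70] → 9 storage units.
9 boxes exceed 50 ft³ (half the capacity), and no two of those can share a storage unit, so at least 9 storage units are needed.
So 9 is already optimal.

0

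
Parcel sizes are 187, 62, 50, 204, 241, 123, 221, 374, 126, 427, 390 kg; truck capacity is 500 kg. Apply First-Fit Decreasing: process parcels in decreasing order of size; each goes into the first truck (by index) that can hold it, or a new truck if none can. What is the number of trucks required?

Sorted descending: 427, 390, 374, 241, 221, 204, 187, 126, 123, 62, 50.
truck 1: place 427 kg, 73 kg left
truck 2: place 390 kg, 110 kg left
truck 3: place 374 kg, 126 kg left
truck 4: place 241 kg, 259 kg left
truck 4: place 221 kg, 38 kg left
truck 5: place 204 kg, 296 kg left
truck 5: place 187 kg, 109 kg left
truck 3: place 126 kg, 0 kg left
truck 6: place 123 kg, 377 kg left
truck 1: place 62 kg, 11 kg left
truck 2: place 50 kg, 60 kg left
Final trucks: [427,62] [390,50] [374,126] [241,221] [204,187] [123].

6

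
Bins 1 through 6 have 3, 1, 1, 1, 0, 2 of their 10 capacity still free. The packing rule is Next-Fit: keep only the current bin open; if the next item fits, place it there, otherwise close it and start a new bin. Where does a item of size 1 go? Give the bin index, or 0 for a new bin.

6

Next-Fit only looks at bin 6, which has 2 free.
1 fits there.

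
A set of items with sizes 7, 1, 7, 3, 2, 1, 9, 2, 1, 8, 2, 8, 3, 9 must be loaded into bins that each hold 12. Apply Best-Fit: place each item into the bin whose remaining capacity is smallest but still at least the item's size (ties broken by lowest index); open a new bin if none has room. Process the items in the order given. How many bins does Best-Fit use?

6 bins

bin 1: place 7, 5 left
bin 1: place 1, 4 left
bin 2: place 7, 5 left
bin 1: place 3, 1 left
bin 2: place 2, 3 left
bin 1: place 1, 0 left
bin 3: place 9, 3 left
bin 2: place 2, 1 left
bin 2: place 1, 0 left
bin 4: place 8, 4 left
bin 3: place 2, 1 left
bin 5: place 8, 4 left
bin 4: place 3, 1 left
bin 6: place 9, 3 left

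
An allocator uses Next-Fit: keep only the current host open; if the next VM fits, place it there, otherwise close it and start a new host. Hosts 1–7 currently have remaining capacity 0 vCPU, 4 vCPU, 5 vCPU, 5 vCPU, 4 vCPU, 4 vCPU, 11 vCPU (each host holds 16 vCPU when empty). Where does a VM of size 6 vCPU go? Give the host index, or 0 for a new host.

7

Next-Fit only looks at host 7, which has 11 vCPU free.
6 vCPU fits there.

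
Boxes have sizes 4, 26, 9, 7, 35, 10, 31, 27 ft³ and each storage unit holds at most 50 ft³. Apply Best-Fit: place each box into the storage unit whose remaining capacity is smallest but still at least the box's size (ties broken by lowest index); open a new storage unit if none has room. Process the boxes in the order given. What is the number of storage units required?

Put 4 ft³ in storage unit 1; 46 ft³ remain.
Put 26 ft³ in storage unit 1; 20 ft³ remain.
Put 9 ft³ in storage unit 1; 11 ft³ remain.
Put 7 ft³ in storage unit 1; 4 ft³ remain.
Put 35 ft³ in storage unit 2; 15 ft³ remain.
Put 10 ft³ in storage unit 2; 5 ft³ remain.
Put 31 ft³ in storage unit 3; 19 ft³ remain.
Put 27 ft³ in storage unit 4; 23 ft³ remain.
Final storage units: [4,26,9,7] [35,10] [31] [27].

4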